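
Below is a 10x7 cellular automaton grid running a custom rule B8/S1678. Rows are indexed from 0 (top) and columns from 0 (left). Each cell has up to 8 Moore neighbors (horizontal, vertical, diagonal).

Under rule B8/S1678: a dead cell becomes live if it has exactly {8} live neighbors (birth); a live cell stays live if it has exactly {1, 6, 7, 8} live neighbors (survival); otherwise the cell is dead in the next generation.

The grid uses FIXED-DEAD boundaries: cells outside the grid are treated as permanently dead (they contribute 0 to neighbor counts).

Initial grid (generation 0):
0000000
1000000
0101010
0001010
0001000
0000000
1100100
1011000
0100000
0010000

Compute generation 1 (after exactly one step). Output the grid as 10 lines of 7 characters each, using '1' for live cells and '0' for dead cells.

Simulating step by step:
Generation 0 (given above): 15 live cells
Generation 1: 8 live cells
(generation 1 grid is the final answer)

Answer: 0000000
1000000
0101010
0000010
0001000
0000000
0000100
0000000
0000000
0010000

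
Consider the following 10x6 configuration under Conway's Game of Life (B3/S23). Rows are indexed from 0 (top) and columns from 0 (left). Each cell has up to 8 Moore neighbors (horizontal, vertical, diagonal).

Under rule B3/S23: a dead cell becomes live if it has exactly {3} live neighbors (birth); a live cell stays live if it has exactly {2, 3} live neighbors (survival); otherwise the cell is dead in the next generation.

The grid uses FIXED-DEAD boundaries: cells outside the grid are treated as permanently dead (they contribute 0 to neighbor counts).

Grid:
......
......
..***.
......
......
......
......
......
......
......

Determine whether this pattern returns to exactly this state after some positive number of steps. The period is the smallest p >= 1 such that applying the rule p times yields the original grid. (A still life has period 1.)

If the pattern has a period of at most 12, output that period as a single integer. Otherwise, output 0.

Answer: 2

Derivation:
Simulating and comparing each generation to the original:
Gen 0 (original, given above): 3 live cells
Gen 1: 3 live cells, differs from original
Gen 2: 3 live cells, MATCHES original -> period = 2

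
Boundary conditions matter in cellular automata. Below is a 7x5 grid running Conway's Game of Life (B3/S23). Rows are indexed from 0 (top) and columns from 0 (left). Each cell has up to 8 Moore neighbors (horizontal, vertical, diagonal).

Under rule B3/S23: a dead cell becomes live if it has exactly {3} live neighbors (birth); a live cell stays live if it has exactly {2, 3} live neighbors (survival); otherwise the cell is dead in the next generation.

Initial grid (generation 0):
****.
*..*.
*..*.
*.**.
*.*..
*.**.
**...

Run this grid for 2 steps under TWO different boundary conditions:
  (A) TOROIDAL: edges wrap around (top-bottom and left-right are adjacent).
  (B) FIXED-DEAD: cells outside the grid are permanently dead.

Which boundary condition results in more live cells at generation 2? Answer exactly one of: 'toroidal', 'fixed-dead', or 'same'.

Answer: fixed-dead

Derivation:
Under TOROIDAL boundary, generation 2:
....*
..**.
*..*.
*.**.
*....
.*..*
..***
Population = 14

Under FIXED-DEAD boundary, generation 2:
*****
*....
*....
*.***
*....
*.**.
*.**.
Population = 18

Comparison: toroidal=14, fixed-dead=18 -> fixed-dead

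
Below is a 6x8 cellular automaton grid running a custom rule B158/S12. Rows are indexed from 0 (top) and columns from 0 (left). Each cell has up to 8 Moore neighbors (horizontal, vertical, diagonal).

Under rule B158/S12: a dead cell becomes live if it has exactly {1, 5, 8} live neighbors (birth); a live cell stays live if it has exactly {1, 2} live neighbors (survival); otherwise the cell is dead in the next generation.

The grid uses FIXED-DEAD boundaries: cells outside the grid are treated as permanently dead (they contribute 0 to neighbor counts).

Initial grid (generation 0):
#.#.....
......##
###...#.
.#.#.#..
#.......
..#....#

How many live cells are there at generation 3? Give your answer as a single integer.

Answer: 17

Derivation:
Simulating step by step:
Generation 0 (given above): 14 live cells
Generation 1: 15 live cells
...#.#..
.#....##
#.......
...#.#.#
#....#.#
#..#..#.
Generation 2: 19 live cells
##...#..
.#.#..##
#..#....
..#..#.#
#....###
#.#...#.
Generation 3: 17 live cells
##.#.#..
...#..##
#..#....
..#..###
#.......
#..##...
Population at generation 3: 17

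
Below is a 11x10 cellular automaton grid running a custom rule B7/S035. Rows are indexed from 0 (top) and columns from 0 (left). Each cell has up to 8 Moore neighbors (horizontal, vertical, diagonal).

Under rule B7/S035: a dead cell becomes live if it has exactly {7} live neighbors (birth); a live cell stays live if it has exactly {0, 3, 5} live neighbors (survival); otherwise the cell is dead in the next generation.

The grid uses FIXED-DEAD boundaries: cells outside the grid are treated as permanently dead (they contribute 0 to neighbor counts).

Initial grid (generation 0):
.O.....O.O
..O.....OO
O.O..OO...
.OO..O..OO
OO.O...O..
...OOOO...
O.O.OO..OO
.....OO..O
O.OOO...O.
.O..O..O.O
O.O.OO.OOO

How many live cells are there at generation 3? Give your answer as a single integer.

Simulating step by step:
Generation 0 (given above): 48 live cells
Generation 1: 15 live cells
..........
........O.
..O.......
.O........
.O.O......
....O.O...
O...O.....
.........O
...OO...O.
.......O.O
..........
Generation 2: 4 live cells
..........
........O.
..........
..........
..........
......O...
O.........
..........
........O.
..........
..........
Generation 3: 4 live cells
..........
........O.
..........
..........
..........
......O...
O.........
..........
........O.
..........
..........
Population at generation 3: 4

Answer: 4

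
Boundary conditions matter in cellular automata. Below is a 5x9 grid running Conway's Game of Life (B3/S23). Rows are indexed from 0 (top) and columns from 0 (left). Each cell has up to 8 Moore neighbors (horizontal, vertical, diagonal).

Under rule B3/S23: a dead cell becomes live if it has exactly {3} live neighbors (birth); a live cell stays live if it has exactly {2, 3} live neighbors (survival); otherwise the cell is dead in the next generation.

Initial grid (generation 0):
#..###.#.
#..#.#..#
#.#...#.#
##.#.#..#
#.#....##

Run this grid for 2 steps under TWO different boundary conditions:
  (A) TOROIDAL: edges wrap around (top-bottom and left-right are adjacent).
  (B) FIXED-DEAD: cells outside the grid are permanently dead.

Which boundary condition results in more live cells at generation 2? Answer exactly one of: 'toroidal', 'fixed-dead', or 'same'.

Answer: fixed-dead

Derivation:
Under TOROIDAL boundary, generation 2:
.#...#...
.#...#...
.....##..
...#...#.
..#..#.#.
Population = 11

Under FIXED-DEAD boundary, generation 2:
..##.##..
.........
#....##.#
#..####.#
.#.....##
Population = 17

Comparison: toroidal=11, fixed-dead=17 -> fixed-dead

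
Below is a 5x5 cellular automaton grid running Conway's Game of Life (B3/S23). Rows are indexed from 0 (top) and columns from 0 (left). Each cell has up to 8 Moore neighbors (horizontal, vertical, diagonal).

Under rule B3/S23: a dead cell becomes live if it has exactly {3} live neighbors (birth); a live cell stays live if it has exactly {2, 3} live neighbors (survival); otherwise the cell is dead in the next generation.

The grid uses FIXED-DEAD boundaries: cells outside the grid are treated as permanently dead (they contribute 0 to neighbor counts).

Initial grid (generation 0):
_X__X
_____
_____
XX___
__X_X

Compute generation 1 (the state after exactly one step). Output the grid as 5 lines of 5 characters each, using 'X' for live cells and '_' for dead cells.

Simulating step by step:
Generation 0 (given above): 6 live cells
Generation 1: 2 live cells
(generation 1 grid is the final answer)

Answer: _____
_____
_____
_X___
_X___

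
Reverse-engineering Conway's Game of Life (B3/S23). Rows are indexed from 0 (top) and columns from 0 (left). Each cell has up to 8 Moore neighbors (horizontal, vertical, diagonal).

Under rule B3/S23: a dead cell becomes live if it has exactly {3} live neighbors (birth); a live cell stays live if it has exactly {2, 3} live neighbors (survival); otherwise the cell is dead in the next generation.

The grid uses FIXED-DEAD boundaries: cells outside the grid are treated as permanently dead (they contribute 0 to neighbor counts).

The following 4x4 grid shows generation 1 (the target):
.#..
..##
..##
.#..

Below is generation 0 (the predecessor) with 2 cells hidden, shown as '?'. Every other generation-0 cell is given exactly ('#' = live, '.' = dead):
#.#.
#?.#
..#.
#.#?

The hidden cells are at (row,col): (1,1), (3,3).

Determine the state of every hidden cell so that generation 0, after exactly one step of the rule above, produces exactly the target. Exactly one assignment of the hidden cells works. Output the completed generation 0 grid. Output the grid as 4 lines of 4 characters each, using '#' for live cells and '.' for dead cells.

Hidden generation-0 cells (in order): (1,1), (3,3).
A hidden cell only influences target cells in its own 3x3 neighborhood. Try each of the 2^2 = 4 assignments, step the completed generation 0 forward once under B3/S23, and compare with the target:
  (1,1)=. (3,3)=. -> step reproduces the target at every cell -> ACCEPT
  (1,1)=. (3,3)=# -> step gives (2,3)='.' but target has '#' -> reject
  (1,1)=# (3,3)=. -> step gives (0,0)='#' but target has '.' -> reject
  (1,1)=# (3,3)=# -> step gives (0,0)='#' but target has '.' -> reject
Unique solution: (1,1)=dead, (3,3)=dead.
Check: live-neighbor counts of every cell in the completed generation 0:
1312
1432
2423
0312
Applying B3/S23 to generation 0 with these counts gives:
.#..
..##
..##
.#..
which matches the target exactly.

Answer: #.#.
#..#
..#.
#.#.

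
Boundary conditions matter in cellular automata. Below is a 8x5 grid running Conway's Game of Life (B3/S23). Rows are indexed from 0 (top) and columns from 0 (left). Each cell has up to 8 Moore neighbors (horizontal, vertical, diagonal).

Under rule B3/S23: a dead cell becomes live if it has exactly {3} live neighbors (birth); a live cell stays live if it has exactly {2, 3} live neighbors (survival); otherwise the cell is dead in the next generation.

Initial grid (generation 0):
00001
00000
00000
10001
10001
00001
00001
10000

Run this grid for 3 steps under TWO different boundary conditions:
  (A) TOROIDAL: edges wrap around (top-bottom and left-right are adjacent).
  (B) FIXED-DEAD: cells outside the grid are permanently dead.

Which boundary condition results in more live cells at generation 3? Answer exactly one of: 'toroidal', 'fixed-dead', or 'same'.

Under TOROIDAL boundary, generation 3:
00000
00000
00000
00001
10010
00000
10000
00000
Population = 4

Under FIXED-DEAD boundary, generation 3:
00000
00000
00000
00000
00011
00011
00000
00000
Population = 4

Comparison: toroidal=4, fixed-dead=4 -> same

Answer: same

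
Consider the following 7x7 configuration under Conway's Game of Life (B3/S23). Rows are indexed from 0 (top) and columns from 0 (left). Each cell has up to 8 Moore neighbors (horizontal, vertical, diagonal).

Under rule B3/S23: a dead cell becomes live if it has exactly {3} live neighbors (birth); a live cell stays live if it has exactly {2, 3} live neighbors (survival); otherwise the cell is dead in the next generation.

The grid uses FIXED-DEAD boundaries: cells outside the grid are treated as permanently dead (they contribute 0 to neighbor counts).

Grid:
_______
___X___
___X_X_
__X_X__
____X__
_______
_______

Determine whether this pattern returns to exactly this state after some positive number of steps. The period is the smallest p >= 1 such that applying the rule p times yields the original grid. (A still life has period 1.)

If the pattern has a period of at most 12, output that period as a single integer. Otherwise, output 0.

Answer: 2

Derivation:
Simulating and comparing each generation to the original:
Gen 0 (original, given above): 6 live cells
Gen 1: 6 live cells, differs from original
Gen 2: 6 live cells, MATCHES original -> period = 2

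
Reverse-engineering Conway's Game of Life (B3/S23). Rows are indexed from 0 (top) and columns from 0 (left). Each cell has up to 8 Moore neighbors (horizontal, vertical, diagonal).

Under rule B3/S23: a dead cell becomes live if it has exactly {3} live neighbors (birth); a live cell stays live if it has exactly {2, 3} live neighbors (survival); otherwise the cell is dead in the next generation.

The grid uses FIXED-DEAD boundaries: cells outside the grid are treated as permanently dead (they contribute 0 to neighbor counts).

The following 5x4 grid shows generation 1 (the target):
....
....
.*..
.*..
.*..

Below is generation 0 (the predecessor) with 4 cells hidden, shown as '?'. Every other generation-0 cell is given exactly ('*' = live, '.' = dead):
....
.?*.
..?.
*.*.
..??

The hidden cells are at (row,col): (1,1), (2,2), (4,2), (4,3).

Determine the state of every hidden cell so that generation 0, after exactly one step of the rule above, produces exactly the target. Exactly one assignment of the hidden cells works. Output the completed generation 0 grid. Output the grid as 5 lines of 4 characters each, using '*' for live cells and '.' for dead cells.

Answer: ....
..*.
....
*.*.
..*.

Derivation:
Hidden generation-0 cells (in order): (1,1), (2,2), (4,2), (4,3).
A hidden cell only influences target cells in its own 3x3 neighborhood. Try each of the 2^4 = 16 assignments, step the completed generation 0 forward once under B3/S23, and compare with the target:
  (1,1)=. (2,2)=. (4,2)=. (4,3)=. -> step gives (3,1)='.' but target has '*' -> reject
  (1,1)=. (2,2)=. (4,2)=. (4,3)=* -> step gives (3,1)='.' but target has '*' -> reject
  (1,1)=. (2,2)=. (4,2)=* (4,3)=. -> step reproduces the target at every cell -> ACCEPT
  (1,1)=. (2,2)=. (4,2)=* (4,3)=* -> step gives (3,2)='*' but target has '.' -> reject
  (1,1)=. (2,2)=* (4,2)=. (4,3)=. -> step gives (2,1)='.' but target has '*' -> reject
  (1,1)=. (2,2)=* (4,2)=. (4,3)=* -> step gives (2,1)='.' but target has '*' -> reject
  (1,1)=. (2,2)=* (4,2)=* (4,3)=. -> step gives (2,1)='.' but target has '*' -> reject
  (1,1)=. (2,2)=* (4,2)=* (4,3)=* -> step gives (2,1)='.' but target has '*' -> reject
  (1,1)=* (2,2)=. (4,2)=. (4,3)=. -> step gives (2,1)='.' but target has '*' -> reject
  (1,1)=* (2,2)=. (4,2)=. (4,3)=* -> step gives (2,1)='.' but target has '*' -> reject
  (1,1)=* (2,2)=. (4,2)=* (4,3)=. -> step gives (2,1)='.' but target has '*' -> reject
  (1,1)=* (2,2)=. (4,2)=* (4,3)=* -> step gives (2,1)='.' but target has '*' -> reject
  (1,1)=* (2,2)=* (4,2)=. (4,3)=. -> step gives (1,1)='*' but target has '.' -> reject
  (1,1)=* (2,2)=* (4,2)=. (4,3)=* -> step gives (1,1)='*' but target has '.' -> reject
  (1,1)=* (2,2)=* (4,2)=* (4,3)=. -> step gives (1,1)='*' but target has '.' -> reject
  (1,1)=* (2,2)=* (4,2)=* (4,3)=* -> step gives (1,1)='*' but target has '.' -> reject
Unique solution: (1,1)=dead, (2,2)=dead, (4,2)=live, (4,3)=dead.
Check: live-neighbor counts of every cell in the completed generation 0:
0111
0101
1322
0312
1312
Applying B3/S23 to generation 0 with these counts gives:
....
....
.*..
.*..
.*..
which matches the target exactly.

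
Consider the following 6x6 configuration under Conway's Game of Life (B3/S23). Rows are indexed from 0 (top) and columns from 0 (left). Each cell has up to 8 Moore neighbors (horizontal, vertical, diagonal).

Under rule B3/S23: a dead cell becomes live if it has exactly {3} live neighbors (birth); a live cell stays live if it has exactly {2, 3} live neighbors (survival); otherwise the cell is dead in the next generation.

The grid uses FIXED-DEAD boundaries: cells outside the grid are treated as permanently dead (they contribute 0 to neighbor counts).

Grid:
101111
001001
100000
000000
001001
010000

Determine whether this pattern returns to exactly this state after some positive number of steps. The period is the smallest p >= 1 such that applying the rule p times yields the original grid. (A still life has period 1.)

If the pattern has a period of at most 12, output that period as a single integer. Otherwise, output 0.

Simulating and comparing each generation to the original:
Gen 0 (original, given above): 11 live cells
Gen 1: 7 live cells, differs from original
Gen 2: 8 live cells, differs from original
Gen 3: 6 live cells, differs from original
Gen 4: 5 live cells, differs from original
Gen 5: 6 live cells, differs from original
Gen 6: 5 live cells, differs from original
Gen 7: 3 live cells, differs from original
Gen 8: 2 live cells, differs from original
Gen 9: 0 live cells, differs from original
Gen 10: 0 live cells, differs from original
Gen 11: 0 live cells, differs from original
Gen 12: 0 live cells, differs from original
No period found within 12 steps.

Answer: 0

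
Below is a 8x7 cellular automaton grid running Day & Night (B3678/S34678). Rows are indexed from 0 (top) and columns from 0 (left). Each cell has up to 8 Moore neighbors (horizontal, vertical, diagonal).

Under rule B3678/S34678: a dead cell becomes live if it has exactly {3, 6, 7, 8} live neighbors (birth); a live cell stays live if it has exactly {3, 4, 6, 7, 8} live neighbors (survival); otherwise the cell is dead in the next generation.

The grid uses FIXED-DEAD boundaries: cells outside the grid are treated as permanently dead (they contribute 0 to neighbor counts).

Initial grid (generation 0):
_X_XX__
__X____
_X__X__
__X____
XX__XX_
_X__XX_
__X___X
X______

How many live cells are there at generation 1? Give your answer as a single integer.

Simulating step by step:
Generation 0 (given above): 17 live cells
Generation 1: 24 live cells
__X____
_XX_X__
__XX___
X__XXX_
_XXXXX_
XXXXXXX
_X___X_
_______
Population at generation 1: 24

Answer: 24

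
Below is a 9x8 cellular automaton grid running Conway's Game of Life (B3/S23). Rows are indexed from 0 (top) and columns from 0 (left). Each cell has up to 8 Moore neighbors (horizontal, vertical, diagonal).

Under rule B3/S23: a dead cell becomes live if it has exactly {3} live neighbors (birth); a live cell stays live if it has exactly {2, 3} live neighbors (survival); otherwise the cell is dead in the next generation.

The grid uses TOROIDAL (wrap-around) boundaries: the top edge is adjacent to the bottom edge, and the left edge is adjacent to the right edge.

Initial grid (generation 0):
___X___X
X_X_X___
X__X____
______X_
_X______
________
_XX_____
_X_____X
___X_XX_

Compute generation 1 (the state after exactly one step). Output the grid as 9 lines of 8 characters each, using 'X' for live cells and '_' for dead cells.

Answer: __XX_XXX
XXX_X__X
_X_X___X
________
________
_XX_____
XXX_____
XX____X_
X_X_X_XX

Derivation:
Simulating step by step:
Generation 0 (given above): 16 live cells
Generation 1: 26 live cells
(generation 1 grid is the final answer)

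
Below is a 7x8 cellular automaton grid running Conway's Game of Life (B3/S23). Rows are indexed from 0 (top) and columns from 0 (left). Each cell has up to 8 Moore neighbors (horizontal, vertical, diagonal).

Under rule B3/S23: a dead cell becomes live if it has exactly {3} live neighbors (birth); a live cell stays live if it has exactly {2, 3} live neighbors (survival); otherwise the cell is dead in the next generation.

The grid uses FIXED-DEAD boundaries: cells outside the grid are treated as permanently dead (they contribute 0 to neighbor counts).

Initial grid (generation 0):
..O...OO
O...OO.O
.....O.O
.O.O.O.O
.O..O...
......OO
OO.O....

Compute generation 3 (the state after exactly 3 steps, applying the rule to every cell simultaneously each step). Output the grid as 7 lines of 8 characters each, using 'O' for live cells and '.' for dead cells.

Simulating step by step:
Generation 0 (given above): 20 live cells
Generation 1: 17 live cells
.....OOO
....OO.O
.....O.O
..O..O..
..O.OO.O
OOO.....
........
Generation 2: 16 live cells
....OO.O
....O..O
.....O..
...O.O..
..O.OOO.
.OOO....
.O......
Generation 3: 15 live cells
(generation 3 grid is the final answer)

Answer: ....OOO.
....O...
.....OO.
...O....
.O...OO.
.O.OOO..
.O......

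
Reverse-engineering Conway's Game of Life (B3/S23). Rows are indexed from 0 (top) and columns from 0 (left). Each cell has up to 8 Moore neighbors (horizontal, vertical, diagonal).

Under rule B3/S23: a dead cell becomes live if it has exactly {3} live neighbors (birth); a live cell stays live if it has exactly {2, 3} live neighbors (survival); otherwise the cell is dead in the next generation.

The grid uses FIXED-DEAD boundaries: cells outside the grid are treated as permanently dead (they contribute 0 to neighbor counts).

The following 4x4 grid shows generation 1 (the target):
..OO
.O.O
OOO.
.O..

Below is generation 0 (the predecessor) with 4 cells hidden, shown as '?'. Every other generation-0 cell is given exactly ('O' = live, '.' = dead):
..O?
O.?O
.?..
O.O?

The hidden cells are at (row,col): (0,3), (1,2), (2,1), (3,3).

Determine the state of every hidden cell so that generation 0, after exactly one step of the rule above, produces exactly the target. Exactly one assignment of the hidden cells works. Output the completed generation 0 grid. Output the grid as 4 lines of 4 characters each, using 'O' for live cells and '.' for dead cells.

Hidden generation-0 cells (in order): (0,3), (1,2), (2,1), (3,3).
A hidden cell only influences target cells in its own 3x3 neighborhood. Try each of the 2^4 = 16 assignments, step the completed generation 0 forward once under B3/S23, and compare with the target:
  (0,3)=. (1,2)=. (2,1)=. (3,3)=. -> step gives (0,2)='.' but target has 'O' -> reject
  (0,3)=. (1,2)=. (2,1)=. (3,3)=O -> step gives (0,2)='.' but target has 'O' -> reject
  (0,3)=. (1,2)=. (2,1)=O (3,3)=. -> step gives (0,2)='.' but target has 'O' -> reject
  (0,3)=. (1,2)=. (2,1)=O (3,3)=O -> step gives (0,2)='.' but target has 'O' -> reject
  (0,3)=. (1,2)=O (2,1)=. (3,3)=. -> step gives (0,1)='O' but target has '.' -> reject
  (0,3)=. (1,2)=O (2,1)=. (3,3)=O -> step gives (0,1)='O' but target has '.' -> reject
  (0,3)=. (1,2)=O (2,1)=O (3,3)=. -> step gives (0,1)='O' but target has '.' -> reject
  (0,3)=. (1,2)=O (2,1)=O (3,3)=O -> step gives (0,1)='O' but target has '.' -> reject
  (0,3)=O (1,2)=. (2,1)=. (3,3)=. -> step gives (1,1)='.' but target has 'O' -> reject
  (0,3)=O (1,2)=. (2,1)=. (3,3)=O -> step gives (1,1)='.' but target has 'O' -> reject
  (0,3)=O (1,2)=. (2,1)=O (3,3)=. -> step reproduces the target at every cell -> ACCEPT
  (0,3)=O (1,2)=. (2,1)=O (3,3)=O -> step gives (2,2)='.' but target has 'O' -> reject
  (0,3)=O (1,2)=O (2,1)=. (3,3)=. -> step gives (0,1)='O' but target has '.' -> reject
  (0,3)=O (1,2)=O (2,1)=. (3,3)=O -> step gives (0,1)='O' but target has '.' -> reject
  (0,3)=O (1,2)=O (2,1)=O (3,3)=. -> step gives (0,1)='O' but target has '.' -> reject
  (0,3)=O (1,2)=O (2,1)=O (3,3)=O -> step gives (0,1)='O' but target has '.' -> reject
Unique solution: (0,3)=live, (1,2)=dead, (2,1)=live, (3,3)=dead.
Check: live-neighbor counts of every cell in the completed generation 0:
1222
1342
3332
1311
Applying B3/S23 to generation 0 with these counts gives:
..OO
.O.O
OOO.
.O..
which matches the target exactly.

Answer: ..OO
O..O
.O..
O.O.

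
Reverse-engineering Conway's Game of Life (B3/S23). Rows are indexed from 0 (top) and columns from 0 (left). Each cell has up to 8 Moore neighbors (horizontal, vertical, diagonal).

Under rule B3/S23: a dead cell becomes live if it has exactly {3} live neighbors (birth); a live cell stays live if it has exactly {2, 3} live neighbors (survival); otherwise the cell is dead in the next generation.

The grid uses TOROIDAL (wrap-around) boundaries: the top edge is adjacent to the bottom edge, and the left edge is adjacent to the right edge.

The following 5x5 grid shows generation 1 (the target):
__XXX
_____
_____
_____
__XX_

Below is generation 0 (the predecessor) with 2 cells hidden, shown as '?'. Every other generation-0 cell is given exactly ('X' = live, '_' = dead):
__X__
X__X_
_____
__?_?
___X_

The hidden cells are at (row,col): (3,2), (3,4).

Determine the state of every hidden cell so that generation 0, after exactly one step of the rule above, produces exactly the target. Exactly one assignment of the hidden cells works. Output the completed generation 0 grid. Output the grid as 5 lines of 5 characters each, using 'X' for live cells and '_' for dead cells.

Answer: __X__
X__X_
_____
__X__
___X_

Derivation:
Hidden generation-0 cells (in order): (3,2), (3,4).
A hidden cell only influences target cells in its own 3x3 neighborhood. Try each of the 2^2 = 4 assignments, step the completed generation 0 forward once under B3/S23, and compare with the target:
  (3,2)=_ (3,4)=_ -> step gives (4,2)='_' but target has 'X' -> reject
  (3,2)=_ (3,4)=X -> step gives (2,4)='X' but target has '_' -> reject
  (3,2)=X (3,4)=_ -> step reproduces the target at every cell -> ACCEPT
  (3,2)=X (3,4)=X -> step gives (2,3)='X' but target has '_' -> reject
Unique solution: (3,2)=live, (3,4)=dead.
Check: live-neighbor counts of every cell in the completed generation 0:
12233
02212
12222
01121
02321
Applying B3/S23 to generation 0 with these counts gives:
__XXX
_____
_____
_____
__XX_
which matches the target exactly.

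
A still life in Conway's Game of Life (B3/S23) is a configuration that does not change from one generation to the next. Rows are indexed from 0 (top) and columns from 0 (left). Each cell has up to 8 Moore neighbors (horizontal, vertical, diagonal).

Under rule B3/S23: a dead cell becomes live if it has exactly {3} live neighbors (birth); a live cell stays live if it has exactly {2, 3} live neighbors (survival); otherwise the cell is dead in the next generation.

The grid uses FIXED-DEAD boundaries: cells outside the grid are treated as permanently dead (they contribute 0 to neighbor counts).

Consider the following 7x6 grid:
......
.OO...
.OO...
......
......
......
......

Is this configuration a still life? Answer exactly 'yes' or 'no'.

Compute generation 1 and compare to generation 0 (given above):
Generation 1:
......
.OO...
.OO...
......
......
......
......
The grids are IDENTICAL -> still life.

Answer: yes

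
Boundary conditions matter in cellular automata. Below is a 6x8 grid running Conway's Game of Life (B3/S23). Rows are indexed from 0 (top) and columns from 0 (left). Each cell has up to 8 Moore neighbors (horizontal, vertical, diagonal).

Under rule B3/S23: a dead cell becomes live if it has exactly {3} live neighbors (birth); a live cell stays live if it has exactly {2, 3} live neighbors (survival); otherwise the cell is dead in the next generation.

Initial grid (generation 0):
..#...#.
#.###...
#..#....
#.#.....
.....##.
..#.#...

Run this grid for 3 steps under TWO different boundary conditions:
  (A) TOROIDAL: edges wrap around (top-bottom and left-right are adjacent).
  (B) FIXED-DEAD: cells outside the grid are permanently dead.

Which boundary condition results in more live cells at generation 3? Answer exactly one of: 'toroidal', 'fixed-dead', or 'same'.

Answer: toroidal

Derivation:
Under TOROIDAL boundary, generation 3:
###.#...
.#..#...
...##...
.##.#...
###.#.#.
...#..#.
Population = 18

Under FIXED-DEAD boundary, generation 3:
.###....
........
#..#....
#...#...
..#.##..
...#....
Population = 11

Comparison: toroidal=18, fixed-dead=11 -> toroidal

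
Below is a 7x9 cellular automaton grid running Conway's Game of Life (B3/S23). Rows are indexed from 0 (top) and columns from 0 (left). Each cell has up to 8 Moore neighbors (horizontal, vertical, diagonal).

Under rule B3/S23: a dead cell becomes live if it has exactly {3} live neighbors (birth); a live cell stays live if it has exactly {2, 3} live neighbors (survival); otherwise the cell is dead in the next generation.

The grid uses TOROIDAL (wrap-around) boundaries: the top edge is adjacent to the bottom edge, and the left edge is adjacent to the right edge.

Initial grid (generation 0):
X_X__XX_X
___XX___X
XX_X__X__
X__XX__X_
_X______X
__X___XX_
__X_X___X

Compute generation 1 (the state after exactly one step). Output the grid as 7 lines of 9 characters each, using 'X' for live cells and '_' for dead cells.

Answer: XXX__X__X
___XX_X_X
XX___X_X_
___XX__X_
XXXX__X_X
XXXX___XX
X_X_____X

Derivation:
Simulating step by step:
Generation 0 (given above): 24 live cells
Generation 1: 31 live cells
(generation 1 grid is the final answer)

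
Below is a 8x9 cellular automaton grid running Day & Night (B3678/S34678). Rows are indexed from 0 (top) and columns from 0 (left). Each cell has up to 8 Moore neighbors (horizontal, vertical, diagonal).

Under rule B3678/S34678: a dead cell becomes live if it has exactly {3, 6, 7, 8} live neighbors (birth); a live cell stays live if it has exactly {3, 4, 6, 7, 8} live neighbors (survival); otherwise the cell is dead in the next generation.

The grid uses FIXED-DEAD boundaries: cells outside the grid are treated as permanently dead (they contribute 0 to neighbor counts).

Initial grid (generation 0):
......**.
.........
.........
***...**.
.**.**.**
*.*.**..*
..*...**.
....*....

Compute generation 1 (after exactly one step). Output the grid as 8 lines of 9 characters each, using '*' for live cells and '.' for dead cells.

Simulating step by step:
Generation 0 (given above): 22 live cells
Generation 1: 20 live cells
(generation 1 grid is the final answer)

Answer: .........
.........
.*.......
.***.****
.**.**.**
..*.**..*
.*..*....
.........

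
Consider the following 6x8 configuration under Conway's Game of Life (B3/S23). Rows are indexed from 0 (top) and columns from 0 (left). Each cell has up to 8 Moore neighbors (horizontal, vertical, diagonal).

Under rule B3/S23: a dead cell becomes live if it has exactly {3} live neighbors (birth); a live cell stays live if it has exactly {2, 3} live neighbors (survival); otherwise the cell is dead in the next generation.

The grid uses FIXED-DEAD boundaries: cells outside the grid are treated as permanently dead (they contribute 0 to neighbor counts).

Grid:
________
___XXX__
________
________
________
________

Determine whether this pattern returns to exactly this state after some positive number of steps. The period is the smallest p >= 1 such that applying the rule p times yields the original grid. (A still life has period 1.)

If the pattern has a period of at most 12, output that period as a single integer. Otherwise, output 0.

Answer: 2

Derivation:
Simulating and comparing each generation to the original:
Gen 0 (original, given above): 3 live cells
Gen 1: 3 live cells, differs from original
Gen 2: 3 live cells, MATCHES original -> period = 2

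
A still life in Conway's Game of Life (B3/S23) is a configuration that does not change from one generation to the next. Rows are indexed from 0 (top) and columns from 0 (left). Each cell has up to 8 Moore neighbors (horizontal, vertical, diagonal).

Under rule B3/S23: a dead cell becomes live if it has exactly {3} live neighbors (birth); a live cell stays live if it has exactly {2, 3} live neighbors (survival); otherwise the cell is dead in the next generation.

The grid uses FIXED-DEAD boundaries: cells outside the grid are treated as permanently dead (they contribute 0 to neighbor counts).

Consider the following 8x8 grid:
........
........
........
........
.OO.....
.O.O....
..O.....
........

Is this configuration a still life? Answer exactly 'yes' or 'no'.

Answer: yes

Derivation:
Compute generation 1 and compare to generation 0 (given above):
Generation 1:
........
........
........
........
.OO.....
.O.O....
..O.....
........
The grids are IDENTICAL -> still life.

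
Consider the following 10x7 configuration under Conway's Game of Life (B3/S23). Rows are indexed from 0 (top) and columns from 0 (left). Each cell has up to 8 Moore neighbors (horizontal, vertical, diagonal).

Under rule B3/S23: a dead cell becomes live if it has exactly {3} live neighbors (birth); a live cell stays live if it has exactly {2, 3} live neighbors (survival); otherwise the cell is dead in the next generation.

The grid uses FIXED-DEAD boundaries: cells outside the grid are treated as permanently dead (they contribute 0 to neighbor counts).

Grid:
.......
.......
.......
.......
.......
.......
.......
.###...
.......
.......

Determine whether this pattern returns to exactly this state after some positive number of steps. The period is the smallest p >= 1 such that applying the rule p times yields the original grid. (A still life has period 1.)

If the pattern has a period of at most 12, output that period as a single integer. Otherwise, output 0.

Simulating and comparing each generation to the original:
Gen 0 (original, given above): 3 live cells
Gen 1: 3 live cells, differs from original
Gen 2: 3 live cells, MATCHES original -> period = 2

Answer: 2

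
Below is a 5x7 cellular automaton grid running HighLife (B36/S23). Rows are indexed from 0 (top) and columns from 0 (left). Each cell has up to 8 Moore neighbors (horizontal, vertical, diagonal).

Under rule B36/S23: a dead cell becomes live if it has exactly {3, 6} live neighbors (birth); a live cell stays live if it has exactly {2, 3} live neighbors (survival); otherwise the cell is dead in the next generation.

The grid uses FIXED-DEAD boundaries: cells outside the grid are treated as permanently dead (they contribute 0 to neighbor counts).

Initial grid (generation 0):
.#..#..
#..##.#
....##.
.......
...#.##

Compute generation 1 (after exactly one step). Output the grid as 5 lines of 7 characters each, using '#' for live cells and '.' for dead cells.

Answer: ...###.
...#...
...###.
......#
.......

Derivation:
Simulating step by step:
Generation 0 (given above): 11 live cells
Generation 1: 8 live cells
(generation 1 grid is the final answer)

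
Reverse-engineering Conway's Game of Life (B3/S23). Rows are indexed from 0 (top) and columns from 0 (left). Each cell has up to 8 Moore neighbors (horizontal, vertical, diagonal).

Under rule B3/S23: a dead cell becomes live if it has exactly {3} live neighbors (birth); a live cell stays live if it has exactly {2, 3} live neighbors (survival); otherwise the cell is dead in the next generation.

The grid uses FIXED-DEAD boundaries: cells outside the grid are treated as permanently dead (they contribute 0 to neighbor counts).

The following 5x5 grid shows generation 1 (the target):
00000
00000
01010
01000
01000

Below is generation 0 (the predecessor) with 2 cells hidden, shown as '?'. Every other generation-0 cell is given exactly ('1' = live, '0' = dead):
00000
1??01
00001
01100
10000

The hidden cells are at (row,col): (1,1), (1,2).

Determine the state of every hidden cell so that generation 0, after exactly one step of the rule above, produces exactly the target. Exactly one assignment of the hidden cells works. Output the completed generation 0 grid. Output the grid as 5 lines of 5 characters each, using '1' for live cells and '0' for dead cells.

Answer: 00000
10001
00001
01100
10000

Derivation:
Hidden generation-0 cells (in order): (1,1), (1,2).
A hidden cell only influences target cells in its own 3x3 neighborhood. Try each of the 2^2 = 4 assignments, step the completed generation 0 forward once under B3/S23, and compare with the target:
  (1,1)=0 (1,2)=0 -> step reproduces the target at every cell -> ACCEPT
  (1,1)=0 (1,2)=1 -> step gives (1,3)='1' but target has '0' -> reject
  (1,1)=1 (1,2)=0 -> step gives (2,0)='1' but target has '0' -> reject
  (1,1)=1 (1,2)=1 -> step gives (0,1)='1' but target has '0' -> reject
Unique solution: (1,1)=dead, (1,2)=dead.
Check: live-neighbor counts of every cell in the completed generation 0:
11011
01021
23231
22121
13210
Applying B3/S23 to generation 0 with these counts gives:
00000
00000
01010
01000
01000
which matches the target exactly.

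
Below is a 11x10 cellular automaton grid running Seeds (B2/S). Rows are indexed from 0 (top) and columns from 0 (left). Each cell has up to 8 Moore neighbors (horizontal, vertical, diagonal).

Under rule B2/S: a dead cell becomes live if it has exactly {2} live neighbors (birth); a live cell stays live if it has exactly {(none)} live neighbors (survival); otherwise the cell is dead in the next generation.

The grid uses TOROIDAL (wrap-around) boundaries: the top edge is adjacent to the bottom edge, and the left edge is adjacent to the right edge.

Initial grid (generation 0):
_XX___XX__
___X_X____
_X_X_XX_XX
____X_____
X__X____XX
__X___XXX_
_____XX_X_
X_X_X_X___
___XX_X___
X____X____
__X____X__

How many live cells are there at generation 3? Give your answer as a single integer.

Answer: 31

Derivation:
Simulating step by step:
Generation 0 (given above): 35 live cells
Generation 1: 32 live cells
____XX__X_
_________X
X______X__
_X____X___
_XX_XXX___
XX_XX_____
__X_X_____
_X_______X
X_X____X_X
_XX____X__
X__X_X__X_
Generation 2: 22 live cells
X__X__XX__
X___XXXX__
_X____X_XX
___XX_____
_______X__
______X___
_____X___X
__________
___X__X___
____X_____
__________
Generation 3: 31 live cells
_X______XX
__XX______
__X_______
X_X__XX__X
___XXXX___
_____X_XX_
______X___
____XXX___
____XX____
___X_X____
___XXXXX__
Population at generation 3: 31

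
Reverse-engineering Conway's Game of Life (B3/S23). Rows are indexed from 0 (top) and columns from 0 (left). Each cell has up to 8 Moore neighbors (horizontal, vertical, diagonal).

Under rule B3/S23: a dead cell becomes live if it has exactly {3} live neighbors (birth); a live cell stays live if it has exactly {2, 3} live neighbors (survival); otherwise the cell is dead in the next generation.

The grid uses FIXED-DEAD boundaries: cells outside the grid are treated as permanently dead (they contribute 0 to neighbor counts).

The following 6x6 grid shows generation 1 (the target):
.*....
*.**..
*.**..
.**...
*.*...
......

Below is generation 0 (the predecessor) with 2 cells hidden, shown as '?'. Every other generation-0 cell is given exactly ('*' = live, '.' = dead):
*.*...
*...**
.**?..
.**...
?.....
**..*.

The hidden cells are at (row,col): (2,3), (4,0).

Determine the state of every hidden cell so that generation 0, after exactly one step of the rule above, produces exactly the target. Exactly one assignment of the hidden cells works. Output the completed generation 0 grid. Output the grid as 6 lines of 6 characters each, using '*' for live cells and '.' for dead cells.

Answer: *.*...
*...**
.**...
.**...
......
**..*.

Derivation:
Hidden generation-0 cells (in order): (2,3), (4,0).
A hidden cell only influences target cells in its own 3x3 neighborhood. Try each of the 2^2 = 4 assignments, step the completed generation 0 forward once under B3/S23, and compare with the target:
  (2,3)=. (4,0)=. -> step reproduces the target at every cell -> ACCEPT
  (2,3)=. (4,0)=* -> step gives (3,0)='*' but target has '.' -> reject
  (2,3)=* (4,0)=. -> step gives (1,2)='.' but target has '*' -> reject
  (2,3)=* (4,0)=* -> step gives (1,2)='.' but target has '*' -> reject
Unique solution: (2,3)=dead, (4,0)=dead.
Check: live-neighbor counts of every cell in the completed generation 0:
130222
253311
343322
233200
343211
111101
Applying B3/S23 to generation 0 with these counts gives:
.*....
*.**..
*.**..
.**...
*.*...
......
which matches the target exactly.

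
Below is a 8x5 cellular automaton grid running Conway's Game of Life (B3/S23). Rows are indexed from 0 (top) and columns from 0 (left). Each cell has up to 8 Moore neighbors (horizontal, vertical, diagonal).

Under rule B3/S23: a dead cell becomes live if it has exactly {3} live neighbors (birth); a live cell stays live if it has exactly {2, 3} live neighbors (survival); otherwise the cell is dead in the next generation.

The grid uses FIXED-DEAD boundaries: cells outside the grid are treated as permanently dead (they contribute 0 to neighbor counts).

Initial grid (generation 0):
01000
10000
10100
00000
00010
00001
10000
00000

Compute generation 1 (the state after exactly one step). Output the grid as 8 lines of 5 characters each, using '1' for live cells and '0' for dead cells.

Answer: 00000
10000
01000
00000
00000
00000
00000
00000

Derivation:
Simulating step by step:
Generation 0 (given above): 7 live cells
Generation 1: 2 live cells
(generation 1 grid is the final answer)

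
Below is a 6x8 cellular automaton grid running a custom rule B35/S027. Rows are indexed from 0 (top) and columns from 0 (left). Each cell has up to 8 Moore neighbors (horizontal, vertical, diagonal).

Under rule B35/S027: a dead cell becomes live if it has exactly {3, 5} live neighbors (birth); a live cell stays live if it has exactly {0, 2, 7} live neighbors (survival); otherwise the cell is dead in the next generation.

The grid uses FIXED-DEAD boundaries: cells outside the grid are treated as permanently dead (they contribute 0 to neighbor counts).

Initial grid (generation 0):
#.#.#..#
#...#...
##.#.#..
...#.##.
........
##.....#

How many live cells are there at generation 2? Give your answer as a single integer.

Simulating step by step:
Generation 0 (given above): 16 live cells
Generation 1: 18 live cells
.###...#
.##..#..
#####.#.
..#..##.
......#.
.......#
Generation 2: 11 live cells
...#...#
..#..##.
#....#..
....#..#
.....#.#
........
Population at generation 2: 11

Answer: 11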